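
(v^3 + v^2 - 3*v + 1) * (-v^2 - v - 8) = -v^5 - 2*v^4 - 6*v^3 - 6*v^2 + 23*v - 8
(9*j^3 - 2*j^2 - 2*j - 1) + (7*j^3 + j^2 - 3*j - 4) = 16*j^3 - j^2 - 5*j - 5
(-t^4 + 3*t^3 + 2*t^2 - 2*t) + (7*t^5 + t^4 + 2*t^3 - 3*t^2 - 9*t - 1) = 7*t^5 + 5*t^3 - t^2 - 11*t - 1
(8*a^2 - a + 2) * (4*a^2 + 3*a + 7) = 32*a^4 + 20*a^3 + 61*a^2 - a + 14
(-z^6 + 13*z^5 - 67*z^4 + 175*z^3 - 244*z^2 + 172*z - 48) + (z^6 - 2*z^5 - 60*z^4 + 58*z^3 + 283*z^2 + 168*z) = 11*z^5 - 127*z^4 + 233*z^3 + 39*z^2 + 340*z - 48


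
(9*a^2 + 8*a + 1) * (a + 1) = 9*a^3 + 17*a^2 + 9*a + 1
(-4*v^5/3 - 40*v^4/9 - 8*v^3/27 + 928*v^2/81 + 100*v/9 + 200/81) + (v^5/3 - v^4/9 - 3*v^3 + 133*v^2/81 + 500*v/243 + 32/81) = -v^5 - 41*v^4/9 - 89*v^3/27 + 1061*v^2/81 + 3200*v/243 + 232/81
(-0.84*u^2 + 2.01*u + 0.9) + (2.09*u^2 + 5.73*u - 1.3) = 1.25*u^2 + 7.74*u - 0.4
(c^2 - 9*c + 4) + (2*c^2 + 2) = 3*c^2 - 9*c + 6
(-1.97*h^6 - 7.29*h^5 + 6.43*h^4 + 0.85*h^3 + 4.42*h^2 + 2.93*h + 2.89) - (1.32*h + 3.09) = -1.97*h^6 - 7.29*h^5 + 6.43*h^4 + 0.85*h^3 + 4.42*h^2 + 1.61*h - 0.2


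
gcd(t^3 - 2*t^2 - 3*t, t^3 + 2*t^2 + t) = t^2 + t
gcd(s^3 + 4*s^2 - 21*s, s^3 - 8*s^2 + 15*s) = s^2 - 3*s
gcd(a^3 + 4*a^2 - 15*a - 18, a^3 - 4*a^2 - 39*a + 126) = a^2 + 3*a - 18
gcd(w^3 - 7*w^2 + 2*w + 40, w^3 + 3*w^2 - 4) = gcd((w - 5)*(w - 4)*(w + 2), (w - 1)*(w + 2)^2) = w + 2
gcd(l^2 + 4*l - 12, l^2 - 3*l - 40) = 1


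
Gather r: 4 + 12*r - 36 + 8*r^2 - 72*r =8*r^2 - 60*r - 32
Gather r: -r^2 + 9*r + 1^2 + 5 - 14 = -r^2 + 9*r - 8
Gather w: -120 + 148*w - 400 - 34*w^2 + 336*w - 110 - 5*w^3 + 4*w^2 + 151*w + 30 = -5*w^3 - 30*w^2 + 635*w - 600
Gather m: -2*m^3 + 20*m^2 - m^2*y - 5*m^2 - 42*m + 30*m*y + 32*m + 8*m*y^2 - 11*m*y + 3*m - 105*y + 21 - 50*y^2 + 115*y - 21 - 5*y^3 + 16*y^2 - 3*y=-2*m^3 + m^2*(15 - y) + m*(8*y^2 + 19*y - 7) - 5*y^3 - 34*y^2 + 7*y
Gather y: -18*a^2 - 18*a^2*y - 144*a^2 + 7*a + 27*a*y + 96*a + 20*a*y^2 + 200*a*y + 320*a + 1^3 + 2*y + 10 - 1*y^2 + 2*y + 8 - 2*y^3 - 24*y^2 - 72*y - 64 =-162*a^2 + 423*a - 2*y^3 + y^2*(20*a - 25) + y*(-18*a^2 + 227*a - 68) - 45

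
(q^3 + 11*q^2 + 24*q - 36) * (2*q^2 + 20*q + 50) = 2*q^5 + 42*q^4 + 318*q^3 + 958*q^2 + 480*q - 1800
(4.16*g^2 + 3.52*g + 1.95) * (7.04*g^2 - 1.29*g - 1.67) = 29.2864*g^4 + 19.4144*g^3 + 2.24*g^2 - 8.3939*g - 3.2565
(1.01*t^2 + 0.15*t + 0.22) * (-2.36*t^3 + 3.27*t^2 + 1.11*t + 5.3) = -2.3836*t^5 + 2.9487*t^4 + 1.0924*t^3 + 6.2389*t^2 + 1.0392*t + 1.166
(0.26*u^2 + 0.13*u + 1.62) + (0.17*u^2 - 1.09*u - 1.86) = 0.43*u^2 - 0.96*u - 0.24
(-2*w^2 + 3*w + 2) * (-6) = 12*w^2 - 18*w - 12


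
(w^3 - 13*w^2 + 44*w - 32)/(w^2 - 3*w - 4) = (w^2 - 9*w + 8)/(w + 1)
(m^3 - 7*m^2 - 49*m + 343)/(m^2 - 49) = m - 7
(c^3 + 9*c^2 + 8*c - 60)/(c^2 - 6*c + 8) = (c^2 + 11*c + 30)/(c - 4)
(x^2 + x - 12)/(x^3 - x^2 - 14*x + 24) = 1/(x - 2)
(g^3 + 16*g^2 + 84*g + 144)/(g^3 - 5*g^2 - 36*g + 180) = (g^2 + 10*g + 24)/(g^2 - 11*g + 30)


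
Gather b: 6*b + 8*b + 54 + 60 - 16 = 14*b + 98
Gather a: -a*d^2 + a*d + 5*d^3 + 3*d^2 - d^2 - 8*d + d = a*(-d^2 + d) + 5*d^3 + 2*d^2 - 7*d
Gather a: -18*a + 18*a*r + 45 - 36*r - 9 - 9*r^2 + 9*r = a*(18*r - 18) - 9*r^2 - 27*r + 36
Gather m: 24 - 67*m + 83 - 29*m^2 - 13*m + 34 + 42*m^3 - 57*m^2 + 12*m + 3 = 42*m^3 - 86*m^2 - 68*m + 144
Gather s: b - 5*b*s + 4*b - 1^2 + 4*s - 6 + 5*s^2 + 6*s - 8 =5*b + 5*s^2 + s*(10 - 5*b) - 15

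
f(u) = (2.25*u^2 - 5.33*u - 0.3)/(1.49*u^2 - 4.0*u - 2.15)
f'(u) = (4.0 - 2.98*u)*(2.25*u^2 - 5.33*u - 0.3)/(1.49*u^2 - 4.0*u - 2.15)^2 + (4.5*u - 5.33)/(1.49*u^2 - 4.0*u - 2.15) = (-1.0583*u^2 - 8.781*u + 10.2595)/(2.2201*u^4 - 11.92*u^3 + 9.593*u^2 + 17.2*u + 4.6225)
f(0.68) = 0.69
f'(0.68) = 0.22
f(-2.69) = 1.56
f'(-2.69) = 0.07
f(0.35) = 0.56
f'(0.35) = 0.62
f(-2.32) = 1.60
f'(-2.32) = 0.11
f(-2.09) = 1.63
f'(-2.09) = 0.15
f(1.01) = 0.73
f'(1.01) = 0.01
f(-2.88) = 1.55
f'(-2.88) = 0.06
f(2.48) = -0.11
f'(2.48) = -2.13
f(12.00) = 1.58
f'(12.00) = -0.01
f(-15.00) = 1.49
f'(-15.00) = -0.00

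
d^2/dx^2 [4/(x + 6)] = 8/(x + 6)^3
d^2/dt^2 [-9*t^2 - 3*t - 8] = -18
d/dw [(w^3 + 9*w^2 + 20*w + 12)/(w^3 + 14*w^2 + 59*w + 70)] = (5*w^2 + 58*w + 173)/(w^4 + 24*w^3 + 214*w^2 + 840*w + 1225)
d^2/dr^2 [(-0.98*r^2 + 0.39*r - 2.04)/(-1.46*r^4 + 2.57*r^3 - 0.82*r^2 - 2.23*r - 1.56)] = (12.533808*r^8 - 32.038824*r^7 + 120.9821*r^6 - 286.179762*r^5 + 198.32874*r^4 + 21.97451*r^3 - 143.958888*r^2 + 74.448*r + 22.553616)/(3.112136*r^12 - 16.434636*r^11 + 34.173198*r^10 - 21.175013*r^9 - 21.035382*r^8 + 19.900521*r^7 + 36.252382*r^6 - 23.093679*r^5 - 27.603762*r^4 + 9.442207*r^3 + 29.259828*r^2 + 16.280784*r + 3.796416)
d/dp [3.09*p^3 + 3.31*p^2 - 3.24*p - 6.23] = 9.27*p^2 + 6.62*p - 3.24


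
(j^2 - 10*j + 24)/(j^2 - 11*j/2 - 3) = 2*(j - 4)/(2*j + 1)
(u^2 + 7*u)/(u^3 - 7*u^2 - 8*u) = (u + 7)/(u^2 - 7*u - 8)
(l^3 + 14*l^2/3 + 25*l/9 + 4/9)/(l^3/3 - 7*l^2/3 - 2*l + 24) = (9*l^3 + 42*l^2 + 25*l + 4)/(3*(l^3 - 7*l^2 - 6*l + 72))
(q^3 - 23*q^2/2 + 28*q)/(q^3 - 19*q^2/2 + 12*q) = (2*q - 7)/(2*q - 3)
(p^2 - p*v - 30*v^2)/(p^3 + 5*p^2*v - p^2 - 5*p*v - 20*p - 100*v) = (p - 6*v)/(p^2 - p - 20)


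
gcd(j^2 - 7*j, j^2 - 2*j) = j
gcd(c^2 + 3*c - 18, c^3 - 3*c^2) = c - 3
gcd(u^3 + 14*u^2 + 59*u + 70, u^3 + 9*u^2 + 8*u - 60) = u + 5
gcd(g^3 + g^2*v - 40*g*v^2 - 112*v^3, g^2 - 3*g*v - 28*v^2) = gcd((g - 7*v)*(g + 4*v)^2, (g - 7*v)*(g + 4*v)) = -g^2 + 3*g*v + 28*v^2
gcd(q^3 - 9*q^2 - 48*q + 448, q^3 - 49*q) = q + 7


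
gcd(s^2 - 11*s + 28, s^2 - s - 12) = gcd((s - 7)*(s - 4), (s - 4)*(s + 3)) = s - 4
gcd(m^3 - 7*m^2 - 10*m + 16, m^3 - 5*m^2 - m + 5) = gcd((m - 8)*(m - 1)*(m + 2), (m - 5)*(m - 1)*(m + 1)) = m - 1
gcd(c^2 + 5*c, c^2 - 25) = c + 5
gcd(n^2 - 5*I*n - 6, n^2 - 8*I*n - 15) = n - 3*I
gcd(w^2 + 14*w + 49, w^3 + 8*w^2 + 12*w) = 1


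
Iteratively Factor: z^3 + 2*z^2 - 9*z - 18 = (z - 3)*(z^2 + 5*z + 6) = (z - 3)*(z + 3)*(z + 2)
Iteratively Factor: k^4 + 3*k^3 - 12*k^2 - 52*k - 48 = (k + 3)*(k^3 - 12*k - 16) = (k + 2)*(k + 3)*(k^2 - 2*k - 8) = (k + 2)^2*(k + 3)*(k - 4)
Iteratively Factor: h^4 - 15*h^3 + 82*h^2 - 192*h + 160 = (h - 4)*(h^3 - 11*h^2 + 38*h - 40) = (h - 4)^2*(h^2 - 7*h + 10) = (h - 5)*(h - 4)^2*(h - 2)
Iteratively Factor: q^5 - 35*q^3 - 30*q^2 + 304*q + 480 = (q - 5)*(q^4 + 5*q^3 - 10*q^2 - 80*q - 96) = (q - 5)*(q - 4)*(q^3 + 9*q^2 + 26*q + 24) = (q - 5)*(q - 4)*(q + 3)*(q^2 + 6*q + 8) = (q - 5)*(q - 4)*(q + 2)*(q + 3)*(q + 4)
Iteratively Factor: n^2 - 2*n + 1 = (n - 1)*(n - 1)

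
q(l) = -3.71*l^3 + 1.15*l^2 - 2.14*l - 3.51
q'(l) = -11.13*l^2 + 2.3*l - 2.14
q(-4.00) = 260.89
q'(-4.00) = -189.42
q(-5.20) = 560.37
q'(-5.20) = -315.06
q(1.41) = -14.64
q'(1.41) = -21.02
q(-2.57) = 72.56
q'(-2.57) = -81.56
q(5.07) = -468.30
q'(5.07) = -276.57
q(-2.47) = 64.70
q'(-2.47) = -75.72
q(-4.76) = 432.86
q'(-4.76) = -265.27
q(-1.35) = 10.60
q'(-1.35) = -25.53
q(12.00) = -6274.47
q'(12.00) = -1577.26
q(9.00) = -2634.21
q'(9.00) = -882.97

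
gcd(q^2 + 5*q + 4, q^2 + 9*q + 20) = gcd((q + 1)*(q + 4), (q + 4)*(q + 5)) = q + 4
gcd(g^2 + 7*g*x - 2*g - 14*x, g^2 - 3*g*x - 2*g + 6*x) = g - 2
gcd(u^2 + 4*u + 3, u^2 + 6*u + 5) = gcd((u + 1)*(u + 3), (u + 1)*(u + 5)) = u + 1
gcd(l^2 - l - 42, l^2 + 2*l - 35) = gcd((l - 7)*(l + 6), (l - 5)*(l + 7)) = 1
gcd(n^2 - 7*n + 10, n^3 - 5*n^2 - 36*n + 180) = n - 5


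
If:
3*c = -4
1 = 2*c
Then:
No Solution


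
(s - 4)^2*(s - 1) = s^3 - 9*s^2 + 24*s - 16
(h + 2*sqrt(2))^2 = h^2 + 4*sqrt(2)*h + 8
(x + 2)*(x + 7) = x^2 + 9*x + 14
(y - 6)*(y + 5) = y^2 - y - 30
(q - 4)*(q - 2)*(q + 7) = q^3 + q^2 - 34*q + 56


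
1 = 1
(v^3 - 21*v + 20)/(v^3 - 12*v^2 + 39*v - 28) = (v + 5)/(v - 7)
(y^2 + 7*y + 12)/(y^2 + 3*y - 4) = (y + 3)/(y - 1)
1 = 1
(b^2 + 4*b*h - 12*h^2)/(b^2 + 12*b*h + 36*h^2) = (b - 2*h)/(b + 6*h)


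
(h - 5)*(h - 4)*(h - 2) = h^3 - 11*h^2 + 38*h - 40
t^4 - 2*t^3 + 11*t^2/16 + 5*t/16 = t*(t - 5/4)*(t - 1)*(t + 1/4)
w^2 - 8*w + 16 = (w - 4)^2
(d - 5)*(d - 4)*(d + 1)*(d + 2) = d^4 - 6*d^3 - 5*d^2 + 42*d + 40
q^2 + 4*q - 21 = (q - 3)*(q + 7)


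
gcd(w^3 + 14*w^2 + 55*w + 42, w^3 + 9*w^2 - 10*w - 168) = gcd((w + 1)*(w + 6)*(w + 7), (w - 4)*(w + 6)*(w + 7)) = w^2 + 13*w + 42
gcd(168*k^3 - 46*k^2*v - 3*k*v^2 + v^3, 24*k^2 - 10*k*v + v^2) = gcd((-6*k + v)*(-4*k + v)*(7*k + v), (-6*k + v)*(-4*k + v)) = 24*k^2 - 10*k*v + v^2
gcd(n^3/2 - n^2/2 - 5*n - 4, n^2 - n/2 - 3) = 1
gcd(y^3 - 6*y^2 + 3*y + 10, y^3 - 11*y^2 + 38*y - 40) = y^2 - 7*y + 10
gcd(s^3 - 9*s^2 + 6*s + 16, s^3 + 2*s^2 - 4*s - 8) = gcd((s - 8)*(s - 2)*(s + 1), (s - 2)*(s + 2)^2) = s - 2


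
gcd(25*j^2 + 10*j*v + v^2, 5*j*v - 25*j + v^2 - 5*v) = 5*j + v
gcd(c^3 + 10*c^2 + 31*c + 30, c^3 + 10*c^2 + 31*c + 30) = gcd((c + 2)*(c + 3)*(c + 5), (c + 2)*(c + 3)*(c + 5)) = c^3 + 10*c^2 + 31*c + 30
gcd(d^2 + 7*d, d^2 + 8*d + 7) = d + 7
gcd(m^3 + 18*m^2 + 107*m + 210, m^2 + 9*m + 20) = m + 5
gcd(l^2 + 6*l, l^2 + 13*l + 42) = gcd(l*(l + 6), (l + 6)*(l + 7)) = l + 6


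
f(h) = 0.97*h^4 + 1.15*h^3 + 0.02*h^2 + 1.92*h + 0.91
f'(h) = 3.88*h^3 + 3.45*h^2 + 0.04*h + 1.92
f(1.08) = 5.78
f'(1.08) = 10.87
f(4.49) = 508.27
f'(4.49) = 422.87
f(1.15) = 6.59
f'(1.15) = 12.43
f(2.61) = 71.52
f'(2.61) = 94.51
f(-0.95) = -1.09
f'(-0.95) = 1.67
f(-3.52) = 93.16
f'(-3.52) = -124.70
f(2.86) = 98.37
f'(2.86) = 121.02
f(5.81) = 1343.57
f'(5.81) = 879.57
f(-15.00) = 45201.61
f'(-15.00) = -12317.43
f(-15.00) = 45201.61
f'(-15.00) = -12317.43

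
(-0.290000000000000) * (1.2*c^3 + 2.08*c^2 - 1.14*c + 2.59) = -0.348*c^3 - 0.6032*c^2 + 0.3306*c - 0.7511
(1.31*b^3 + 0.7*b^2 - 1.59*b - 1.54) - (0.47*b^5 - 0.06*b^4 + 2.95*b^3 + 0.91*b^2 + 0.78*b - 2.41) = -0.47*b^5 + 0.06*b^4 - 1.64*b^3 - 0.21*b^2 - 2.37*b + 0.87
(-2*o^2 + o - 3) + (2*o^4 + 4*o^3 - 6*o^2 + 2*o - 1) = 2*o^4 + 4*o^3 - 8*o^2 + 3*o - 4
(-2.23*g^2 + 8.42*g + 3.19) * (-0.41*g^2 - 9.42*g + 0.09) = 0.9143*g^4 + 17.5544*g^3 - 80.825*g^2 - 29.292*g + 0.2871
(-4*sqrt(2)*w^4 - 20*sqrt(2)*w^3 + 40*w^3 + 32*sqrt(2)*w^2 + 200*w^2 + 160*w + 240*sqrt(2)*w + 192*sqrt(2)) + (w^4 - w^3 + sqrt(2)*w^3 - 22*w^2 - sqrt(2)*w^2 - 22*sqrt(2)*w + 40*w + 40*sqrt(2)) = -4*sqrt(2)*w^4 + w^4 - 19*sqrt(2)*w^3 + 39*w^3 + 31*sqrt(2)*w^2 + 178*w^2 + 200*w + 218*sqrt(2)*w + 232*sqrt(2)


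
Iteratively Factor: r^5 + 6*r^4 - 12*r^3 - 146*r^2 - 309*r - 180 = (r + 3)*(r^4 + 3*r^3 - 21*r^2 - 83*r - 60) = (r - 5)*(r + 3)*(r^3 + 8*r^2 + 19*r + 12) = (r - 5)*(r + 1)*(r + 3)*(r^2 + 7*r + 12) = (r - 5)*(r + 1)*(r + 3)^2*(r + 4)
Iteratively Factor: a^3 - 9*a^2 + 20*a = (a)*(a^2 - 9*a + 20) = a*(a - 4)*(a - 5)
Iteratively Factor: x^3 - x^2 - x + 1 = (x - 1)*(x^2 - 1) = (x - 1)*(x + 1)*(x - 1)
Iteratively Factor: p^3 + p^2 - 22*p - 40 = (p + 4)*(p^2 - 3*p - 10) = (p + 2)*(p + 4)*(p - 5)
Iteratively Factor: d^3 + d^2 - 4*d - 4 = (d + 1)*(d^2 - 4) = (d + 1)*(d + 2)*(d - 2)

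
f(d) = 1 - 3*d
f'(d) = -3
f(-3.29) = 10.87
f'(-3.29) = -3.00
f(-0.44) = 2.32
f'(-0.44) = -3.00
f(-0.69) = 3.07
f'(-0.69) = -3.00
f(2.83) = -7.49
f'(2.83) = -3.00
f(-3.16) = 10.48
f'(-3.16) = -3.00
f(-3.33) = 10.99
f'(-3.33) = -3.00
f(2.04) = -5.12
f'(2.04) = -3.00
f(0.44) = -0.32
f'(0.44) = -3.00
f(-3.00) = 10.00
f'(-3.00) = -3.00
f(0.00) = 1.00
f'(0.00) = -3.00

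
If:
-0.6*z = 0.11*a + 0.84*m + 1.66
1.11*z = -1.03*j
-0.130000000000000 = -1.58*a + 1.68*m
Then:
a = -0.666666666666667*z - 1.77222222222222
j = -1.07766990291262*z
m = -0.626984126984127*z - 1.74411375661376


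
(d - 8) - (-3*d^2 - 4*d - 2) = 3*d^2 + 5*d - 6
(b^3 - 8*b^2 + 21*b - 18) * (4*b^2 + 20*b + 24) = 4*b^5 - 12*b^4 - 52*b^3 + 156*b^2 + 144*b - 432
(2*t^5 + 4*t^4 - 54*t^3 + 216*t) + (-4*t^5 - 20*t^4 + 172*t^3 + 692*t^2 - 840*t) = -2*t^5 - 16*t^4 + 118*t^3 + 692*t^2 - 624*t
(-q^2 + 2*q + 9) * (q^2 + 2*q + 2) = -q^4 + 11*q^2 + 22*q + 18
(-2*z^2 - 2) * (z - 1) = -2*z^3 + 2*z^2 - 2*z + 2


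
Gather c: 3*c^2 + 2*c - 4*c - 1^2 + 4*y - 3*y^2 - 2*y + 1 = 3*c^2 - 2*c - 3*y^2 + 2*y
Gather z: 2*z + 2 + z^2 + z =z^2 + 3*z + 2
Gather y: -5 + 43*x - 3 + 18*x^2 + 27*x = 18*x^2 + 70*x - 8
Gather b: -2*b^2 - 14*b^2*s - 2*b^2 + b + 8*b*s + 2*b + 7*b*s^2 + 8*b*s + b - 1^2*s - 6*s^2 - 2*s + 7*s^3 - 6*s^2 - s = b^2*(-14*s - 4) + b*(7*s^2 + 16*s + 4) + 7*s^3 - 12*s^2 - 4*s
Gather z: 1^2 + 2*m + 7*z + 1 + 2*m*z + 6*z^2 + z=2*m + 6*z^2 + z*(2*m + 8) + 2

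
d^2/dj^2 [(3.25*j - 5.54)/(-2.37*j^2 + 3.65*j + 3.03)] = ((3.25*j - 5.54)*(4.74*j - 3.65)*(9.48*j - 7.3) + (46.215*j - 49.9846)*(-2.37*j^2 + 3.65*j + 3.03))/(-2.37*j^2 + 3.65*j + 3.03)^3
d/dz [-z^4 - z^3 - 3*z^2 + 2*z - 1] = -4*z^3 - 3*z^2 - 6*z + 2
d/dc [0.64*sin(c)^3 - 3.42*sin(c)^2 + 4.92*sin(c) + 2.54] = (1.92*sin(c)^2 - 6.84*sin(c) + 4.92)*cos(c)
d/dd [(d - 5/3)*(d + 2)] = 2*d + 1/3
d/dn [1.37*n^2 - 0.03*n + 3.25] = 2.74*n - 0.03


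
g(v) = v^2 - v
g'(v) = 2*v - 1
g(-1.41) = 3.40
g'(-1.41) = -3.82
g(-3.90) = 19.11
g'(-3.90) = -8.80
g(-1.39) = 3.32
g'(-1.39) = -3.78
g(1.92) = 1.77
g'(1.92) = 2.84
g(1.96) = 1.88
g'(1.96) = 2.92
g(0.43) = -0.25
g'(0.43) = -0.14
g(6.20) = 32.24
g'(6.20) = 11.40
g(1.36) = 0.49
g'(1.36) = 1.72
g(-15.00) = 240.00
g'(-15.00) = -31.00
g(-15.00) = 240.00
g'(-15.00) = -31.00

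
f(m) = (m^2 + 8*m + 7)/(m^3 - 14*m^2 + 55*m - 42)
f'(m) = (2*m + 8)/(m^3 - 14*m^2 + 55*m - 42) + (-3*m^2 + 28*m - 55)*(m^2 + 8*m + 7)/(m^3 - 14*m^2 + 55*m - 42)^2 = (-m^4 - 16*m^3 + 146*m^2 + 112*m - 721)/(m^6 - 28*m^5 + 306*m^4 - 1624*m^3 + 4201*m^2 - 4620*m + 1764)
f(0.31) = -0.36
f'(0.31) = -0.98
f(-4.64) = 0.01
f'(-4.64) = 0.01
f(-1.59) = 0.02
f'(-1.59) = -0.02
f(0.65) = -1.06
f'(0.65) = -4.18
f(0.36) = -0.42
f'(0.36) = -1.15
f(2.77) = 1.52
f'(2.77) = 0.53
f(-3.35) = 0.02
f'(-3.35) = 0.01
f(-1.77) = 0.02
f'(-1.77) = -0.01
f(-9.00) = -0.00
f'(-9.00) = 0.00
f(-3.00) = 0.02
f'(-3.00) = 0.00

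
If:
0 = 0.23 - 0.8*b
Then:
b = 0.29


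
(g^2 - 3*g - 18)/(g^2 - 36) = (g + 3)/(g + 6)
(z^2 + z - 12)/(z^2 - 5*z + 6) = (z + 4)/(z - 2)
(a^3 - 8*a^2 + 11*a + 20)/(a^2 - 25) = (a^2 - 3*a - 4)/(a + 5)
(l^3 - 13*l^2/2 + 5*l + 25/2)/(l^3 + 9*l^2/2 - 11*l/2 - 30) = (l^2 - 4*l - 5)/(l^2 + 7*l + 12)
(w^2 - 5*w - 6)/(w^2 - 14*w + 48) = (w + 1)/(w - 8)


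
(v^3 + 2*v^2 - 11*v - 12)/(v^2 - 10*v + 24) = (v^3 + 2*v^2 - 11*v - 12)/(v^2 - 10*v + 24)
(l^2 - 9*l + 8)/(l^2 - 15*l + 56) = (l - 1)/(l - 7)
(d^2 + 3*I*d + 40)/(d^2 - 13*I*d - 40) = (d + 8*I)/(d - 8*I)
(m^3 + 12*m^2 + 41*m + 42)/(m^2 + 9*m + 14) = m + 3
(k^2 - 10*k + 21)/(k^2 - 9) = (k - 7)/(k + 3)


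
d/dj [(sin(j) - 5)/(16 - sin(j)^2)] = (sin(j)^2 - 10*sin(j) + 16)*cos(j)/(sin(j)^2 - 16)^2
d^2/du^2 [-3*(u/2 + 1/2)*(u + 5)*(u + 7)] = -9*u - 39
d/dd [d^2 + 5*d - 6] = 2*d + 5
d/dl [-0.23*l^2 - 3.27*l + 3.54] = -0.46*l - 3.27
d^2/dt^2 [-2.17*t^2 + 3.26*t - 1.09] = -4.34000000000000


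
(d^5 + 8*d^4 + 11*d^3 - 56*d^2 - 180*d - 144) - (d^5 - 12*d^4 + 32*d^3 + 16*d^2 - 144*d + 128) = 20*d^4 - 21*d^3 - 72*d^2 - 36*d - 272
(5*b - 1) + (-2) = 5*b - 3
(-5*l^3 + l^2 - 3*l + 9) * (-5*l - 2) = 25*l^4 + 5*l^3 + 13*l^2 - 39*l - 18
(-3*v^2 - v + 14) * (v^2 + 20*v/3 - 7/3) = -3*v^4 - 21*v^3 + 43*v^2/3 + 287*v/3 - 98/3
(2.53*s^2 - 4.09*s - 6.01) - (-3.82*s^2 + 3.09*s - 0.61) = 6.35*s^2 - 7.18*s - 5.4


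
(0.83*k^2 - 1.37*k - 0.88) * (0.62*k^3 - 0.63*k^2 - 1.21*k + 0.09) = 0.5146*k^5 - 1.3723*k^4 - 0.6868*k^3 + 2.2868*k^2 + 0.9415*k - 0.0792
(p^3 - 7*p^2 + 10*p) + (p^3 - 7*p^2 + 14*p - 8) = 2*p^3 - 14*p^2 + 24*p - 8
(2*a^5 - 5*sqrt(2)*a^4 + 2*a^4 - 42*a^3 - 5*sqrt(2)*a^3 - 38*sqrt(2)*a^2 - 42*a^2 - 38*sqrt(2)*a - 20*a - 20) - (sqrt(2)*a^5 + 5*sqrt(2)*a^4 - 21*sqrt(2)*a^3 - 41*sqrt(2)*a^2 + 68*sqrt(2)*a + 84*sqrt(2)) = -sqrt(2)*a^5 + 2*a^5 - 10*sqrt(2)*a^4 + 2*a^4 - 42*a^3 + 16*sqrt(2)*a^3 - 42*a^2 + 3*sqrt(2)*a^2 - 106*sqrt(2)*a - 20*a - 84*sqrt(2) - 20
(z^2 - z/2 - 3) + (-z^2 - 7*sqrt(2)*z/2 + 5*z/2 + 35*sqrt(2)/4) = -7*sqrt(2)*z/2 + 2*z - 3 + 35*sqrt(2)/4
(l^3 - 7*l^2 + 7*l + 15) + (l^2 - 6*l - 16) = l^3 - 6*l^2 + l - 1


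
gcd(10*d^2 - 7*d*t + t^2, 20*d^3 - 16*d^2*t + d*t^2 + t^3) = -2*d + t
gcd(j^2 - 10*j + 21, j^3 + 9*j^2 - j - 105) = j - 3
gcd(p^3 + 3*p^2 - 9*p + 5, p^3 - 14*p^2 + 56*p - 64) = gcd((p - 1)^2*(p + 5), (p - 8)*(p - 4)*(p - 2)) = 1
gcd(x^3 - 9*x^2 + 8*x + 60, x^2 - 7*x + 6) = x - 6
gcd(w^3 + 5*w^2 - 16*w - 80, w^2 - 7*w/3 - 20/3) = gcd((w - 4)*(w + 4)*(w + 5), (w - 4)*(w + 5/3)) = w - 4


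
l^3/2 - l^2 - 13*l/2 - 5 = (l/2 + 1)*(l - 5)*(l + 1)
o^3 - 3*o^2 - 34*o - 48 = (o - 8)*(o + 2)*(o + 3)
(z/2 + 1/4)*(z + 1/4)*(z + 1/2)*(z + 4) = z^4/2 + 21*z^3/8 + 11*z^2/4 + 33*z/32 + 1/8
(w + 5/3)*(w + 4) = w^2 + 17*w/3 + 20/3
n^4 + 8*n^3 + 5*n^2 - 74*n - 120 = (n - 3)*(n + 2)*(n + 4)*(n + 5)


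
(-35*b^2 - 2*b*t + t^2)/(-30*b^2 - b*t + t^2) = (-7*b + t)/(-6*b + t)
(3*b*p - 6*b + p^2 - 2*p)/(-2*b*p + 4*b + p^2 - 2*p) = (3*b + p)/(-2*b + p)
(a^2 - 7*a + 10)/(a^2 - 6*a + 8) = (a - 5)/(a - 4)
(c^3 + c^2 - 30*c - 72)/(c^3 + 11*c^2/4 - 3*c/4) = 4*(c^2 - 2*c - 24)/(c*(4*c - 1))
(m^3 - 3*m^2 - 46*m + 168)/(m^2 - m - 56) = (m^2 - 10*m + 24)/(m - 8)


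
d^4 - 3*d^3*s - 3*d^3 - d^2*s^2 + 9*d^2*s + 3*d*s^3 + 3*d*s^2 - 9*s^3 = (d - 3)*(d - 3*s)*(d - s)*(d + s)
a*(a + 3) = a^2 + 3*a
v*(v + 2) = v^2 + 2*v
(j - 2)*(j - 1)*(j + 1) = j^3 - 2*j^2 - j + 2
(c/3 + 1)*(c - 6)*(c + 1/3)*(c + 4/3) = c^4/3 - 4*c^3/9 - 203*c^2/27 - 94*c/9 - 8/3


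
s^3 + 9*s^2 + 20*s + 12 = (s + 1)*(s + 2)*(s + 6)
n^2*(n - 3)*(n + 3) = n^4 - 9*n^2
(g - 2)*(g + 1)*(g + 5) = g^3 + 4*g^2 - 7*g - 10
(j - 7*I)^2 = j^2 - 14*I*j - 49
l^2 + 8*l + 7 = (l + 1)*(l + 7)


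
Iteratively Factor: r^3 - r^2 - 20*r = (r)*(r^2 - r - 20) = r*(r - 5)*(r + 4)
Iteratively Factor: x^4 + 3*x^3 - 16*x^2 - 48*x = (x + 3)*(x^3 - 16*x) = (x - 4)*(x + 3)*(x^2 + 4*x) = x*(x - 4)*(x + 3)*(x + 4)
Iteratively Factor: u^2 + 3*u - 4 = (u + 4)*(u - 1)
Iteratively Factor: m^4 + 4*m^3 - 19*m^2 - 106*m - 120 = (m + 2)*(m^3 + 2*m^2 - 23*m - 60) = (m - 5)*(m + 2)*(m^2 + 7*m + 12) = (m - 5)*(m + 2)*(m + 4)*(m + 3)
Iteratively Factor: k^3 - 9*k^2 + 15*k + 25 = (k + 1)*(k^2 - 10*k + 25) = (k - 5)*(k + 1)*(k - 5)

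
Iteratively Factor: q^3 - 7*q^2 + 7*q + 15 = (q - 3)*(q^2 - 4*q - 5) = (q - 3)*(q + 1)*(q - 5)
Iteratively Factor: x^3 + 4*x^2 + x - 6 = (x + 3)*(x^2 + x - 2) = (x - 1)*(x + 3)*(x + 2)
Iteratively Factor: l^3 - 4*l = (l + 2)*(l^2 - 2*l) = (l - 2)*(l + 2)*(l)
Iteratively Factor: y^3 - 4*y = (y - 2)*(y^2 + 2*y) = y*(y - 2)*(y + 2)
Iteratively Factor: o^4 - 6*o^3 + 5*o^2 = (o - 5)*(o^3 - o^2) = o*(o - 5)*(o^2 - o) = o^2*(o - 5)*(o - 1)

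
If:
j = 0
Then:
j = 0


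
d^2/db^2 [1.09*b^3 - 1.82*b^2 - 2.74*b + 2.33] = 6.54*b - 3.64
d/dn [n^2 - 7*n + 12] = 2*n - 7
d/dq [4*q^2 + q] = 8*q + 1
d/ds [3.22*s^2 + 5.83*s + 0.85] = 6.44*s + 5.83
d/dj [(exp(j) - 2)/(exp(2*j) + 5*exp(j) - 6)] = (-(exp(j) - 2)*(2*exp(j) + 5) + exp(2*j) + 5*exp(j) - 6)*exp(j)/(exp(2*j) + 5*exp(j) - 6)^2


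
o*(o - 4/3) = o^2 - 4*o/3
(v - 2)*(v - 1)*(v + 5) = v^3 + 2*v^2 - 13*v + 10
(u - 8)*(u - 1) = u^2 - 9*u + 8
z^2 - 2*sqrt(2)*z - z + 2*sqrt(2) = (z - 1)*(z - 2*sqrt(2))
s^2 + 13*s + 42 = (s + 6)*(s + 7)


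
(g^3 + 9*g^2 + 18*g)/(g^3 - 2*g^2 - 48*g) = (g + 3)/(g - 8)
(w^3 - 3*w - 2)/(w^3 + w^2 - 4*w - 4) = (w + 1)/(w + 2)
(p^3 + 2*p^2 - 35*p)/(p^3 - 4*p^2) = (p^2 + 2*p - 35)/(p*(p - 4))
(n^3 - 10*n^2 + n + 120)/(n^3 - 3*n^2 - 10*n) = (n^2 - 5*n - 24)/(n*(n + 2))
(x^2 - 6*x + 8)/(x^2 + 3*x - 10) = (x - 4)/(x + 5)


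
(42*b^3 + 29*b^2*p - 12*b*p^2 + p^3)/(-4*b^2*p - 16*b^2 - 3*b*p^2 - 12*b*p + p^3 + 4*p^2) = (42*b^2 - 13*b*p + p^2)/(-4*b*p - 16*b + p^2 + 4*p)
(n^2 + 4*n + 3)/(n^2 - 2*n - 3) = (n + 3)/(n - 3)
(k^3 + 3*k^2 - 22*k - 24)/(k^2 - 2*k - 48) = (k^2 - 3*k - 4)/(k - 8)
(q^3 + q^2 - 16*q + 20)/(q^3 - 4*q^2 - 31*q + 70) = (q - 2)/(q - 7)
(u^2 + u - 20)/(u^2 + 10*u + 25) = (u - 4)/(u + 5)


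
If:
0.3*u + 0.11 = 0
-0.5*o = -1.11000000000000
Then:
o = 2.22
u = -0.37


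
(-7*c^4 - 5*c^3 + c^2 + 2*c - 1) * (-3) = 21*c^4 + 15*c^3 - 3*c^2 - 6*c + 3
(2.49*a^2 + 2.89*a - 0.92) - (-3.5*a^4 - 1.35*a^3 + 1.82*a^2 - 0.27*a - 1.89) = 3.5*a^4 + 1.35*a^3 + 0.67*a^2 + 3.16*a + 0.97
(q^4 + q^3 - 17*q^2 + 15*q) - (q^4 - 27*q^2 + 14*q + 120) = q^3 + 10*q^2 + q - 120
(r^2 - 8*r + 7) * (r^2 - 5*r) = r^4 - 13*r^3 + 47*r^2 - 35*r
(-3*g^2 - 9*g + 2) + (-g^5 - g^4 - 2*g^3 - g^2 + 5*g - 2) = -g^5 - g^4 - 2*g^3 - 4*g^2 - 4*g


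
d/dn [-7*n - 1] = -7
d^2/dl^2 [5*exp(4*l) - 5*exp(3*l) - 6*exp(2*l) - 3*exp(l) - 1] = (80*exp(3*l) - 45*exp(2*l) - 24*exp(l) - 3)*exp(l)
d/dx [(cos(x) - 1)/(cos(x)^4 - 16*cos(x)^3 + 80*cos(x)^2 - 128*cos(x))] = (3*cos(x)^3 - 24*cos(x)^2 + 32*cos(x) - 32)*sin(x)/((cos(x) - 8)^2*(cos(x) - 4)^3*cos(x)^2)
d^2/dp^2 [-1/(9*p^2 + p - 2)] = 2*(81*p^2 + 9*p - (18*p + 1)^2 - 18)/(9*p^2 + p - 2)^3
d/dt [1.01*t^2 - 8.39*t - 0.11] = 2.02*t - 8.39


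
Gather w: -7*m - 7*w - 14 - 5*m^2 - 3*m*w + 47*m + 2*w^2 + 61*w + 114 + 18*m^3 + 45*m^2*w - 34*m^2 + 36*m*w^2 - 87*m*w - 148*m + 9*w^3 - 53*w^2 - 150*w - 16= 18*m^3 - 39*m^2 - 108*m + 9*w^3 + w^2*(36*m - 51) + w*(45*m^2 - 90*m - 96) + 84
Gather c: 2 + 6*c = 6*c + 2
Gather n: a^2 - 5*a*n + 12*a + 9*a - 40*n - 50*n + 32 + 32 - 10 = a^2 + 21*a + n*(-5*a - 90) + 54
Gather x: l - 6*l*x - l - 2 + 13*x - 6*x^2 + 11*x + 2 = -6*x^2 + x*(24 - 6*l)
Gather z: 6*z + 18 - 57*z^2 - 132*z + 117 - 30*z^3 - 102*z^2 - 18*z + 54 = -30*z^3 - 159*z^2 - 144*z + 189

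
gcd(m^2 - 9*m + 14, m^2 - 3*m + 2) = m - 2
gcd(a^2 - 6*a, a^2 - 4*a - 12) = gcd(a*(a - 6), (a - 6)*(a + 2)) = a - 6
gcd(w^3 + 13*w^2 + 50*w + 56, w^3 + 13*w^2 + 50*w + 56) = w^3 + 13*w^2 + 50*w + 56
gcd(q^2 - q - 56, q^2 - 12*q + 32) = q - 8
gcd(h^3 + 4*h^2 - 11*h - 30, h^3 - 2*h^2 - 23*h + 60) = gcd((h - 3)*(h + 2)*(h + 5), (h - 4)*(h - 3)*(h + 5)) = h^2 + 2*h - 15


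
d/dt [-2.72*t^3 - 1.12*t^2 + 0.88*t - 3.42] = -8.16*t^2 - 2.24*t + 0.88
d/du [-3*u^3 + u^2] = u*(2 - 9*u)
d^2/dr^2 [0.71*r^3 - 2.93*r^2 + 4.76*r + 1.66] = 4.26*r - 5.86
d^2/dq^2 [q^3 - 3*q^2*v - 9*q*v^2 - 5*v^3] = 6*q - 6*v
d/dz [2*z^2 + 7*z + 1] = 4*z + 7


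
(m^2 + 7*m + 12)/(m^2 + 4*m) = (m + 3)/m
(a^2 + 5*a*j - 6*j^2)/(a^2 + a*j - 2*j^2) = (a + 6*j)/(a + 2*j)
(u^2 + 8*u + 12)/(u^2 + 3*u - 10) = (u^2 + 8*u + 12)/(u^2 + 3*u - 10)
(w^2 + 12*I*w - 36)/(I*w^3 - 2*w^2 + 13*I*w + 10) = (w^2 + 12*I*w - 36)/(I*w^3 - 2*w^2 + 13*I*w + 10)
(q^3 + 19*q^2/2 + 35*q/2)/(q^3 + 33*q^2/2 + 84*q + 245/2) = q/(q + 7)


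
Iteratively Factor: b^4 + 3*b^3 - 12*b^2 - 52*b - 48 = (b + 2)*(b^3 + b^2 - 14*b - 24) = (b + 2)*(b + 3)*(b^2 - 2*b - 8) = (b - 4)*(b + 2)*(b + 3)*(b + 2)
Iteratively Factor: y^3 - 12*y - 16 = (y - 4)*(y^2 + 4*y + 4) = (y - 4)*(y + 2)*(y + 2)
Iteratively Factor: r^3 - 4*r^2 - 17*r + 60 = (r + 4)*(r^2 - 8*r + 15) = (r - 3)*(r + 4)*(r - 5)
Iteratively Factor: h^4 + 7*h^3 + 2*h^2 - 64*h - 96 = (h + 4)*(h^3 + 3*h^2 - 10*h - 24) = (h - 3)*(h + 4)*(h^2 + 6*h + 8) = (h - 3)*(h + 2)*(h + 4)*(h + 4)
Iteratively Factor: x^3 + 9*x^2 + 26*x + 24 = (x + 2)*(x^2 + 7*x + 12) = (x + 2)*(x + 3)*(x + 4)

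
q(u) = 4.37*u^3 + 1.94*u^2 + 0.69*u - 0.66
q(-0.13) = -0.73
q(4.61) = 471.89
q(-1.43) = -10.46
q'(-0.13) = 0.41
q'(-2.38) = 65.72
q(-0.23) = -0.77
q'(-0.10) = 0.43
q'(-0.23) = 0.49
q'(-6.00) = 449.37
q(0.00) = -0.66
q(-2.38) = -50.23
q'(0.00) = 0.69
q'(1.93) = 57.01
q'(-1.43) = 21.95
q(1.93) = 39.31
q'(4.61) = 297.19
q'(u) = 13.11*u^2 + 3.88*u + 0.69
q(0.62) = 1.56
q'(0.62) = 8.14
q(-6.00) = -878.88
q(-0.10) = -0.71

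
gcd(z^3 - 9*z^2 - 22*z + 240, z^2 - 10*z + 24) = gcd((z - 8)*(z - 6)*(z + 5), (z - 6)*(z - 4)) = z - 6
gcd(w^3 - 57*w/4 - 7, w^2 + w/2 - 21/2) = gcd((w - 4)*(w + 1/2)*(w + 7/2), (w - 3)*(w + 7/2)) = w + 7/2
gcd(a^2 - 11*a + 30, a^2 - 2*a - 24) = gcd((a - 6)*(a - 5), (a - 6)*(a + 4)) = a - 6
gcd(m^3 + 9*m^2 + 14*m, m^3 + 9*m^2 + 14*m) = m^3 + 9*m^2 + 14*m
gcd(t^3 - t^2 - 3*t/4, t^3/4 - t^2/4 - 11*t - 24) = 1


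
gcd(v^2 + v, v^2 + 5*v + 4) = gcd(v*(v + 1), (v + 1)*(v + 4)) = v + 1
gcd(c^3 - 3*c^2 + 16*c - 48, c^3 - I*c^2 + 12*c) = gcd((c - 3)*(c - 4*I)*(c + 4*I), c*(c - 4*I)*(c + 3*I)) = c - 4*I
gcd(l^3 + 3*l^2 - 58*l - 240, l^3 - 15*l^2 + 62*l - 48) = l - 8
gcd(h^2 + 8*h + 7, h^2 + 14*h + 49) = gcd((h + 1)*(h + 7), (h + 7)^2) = h + 7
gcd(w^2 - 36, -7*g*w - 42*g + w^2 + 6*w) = w + 6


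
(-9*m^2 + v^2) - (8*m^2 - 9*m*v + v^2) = -17*m^2 + 9*m*v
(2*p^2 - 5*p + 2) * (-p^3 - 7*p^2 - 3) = -2*p^5 - 9*p^4 + 33*p^3 - 20*p^2 + 15*p - 6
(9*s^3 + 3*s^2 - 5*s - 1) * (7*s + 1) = 63*s^4 + 30*s^3 - 32*s^2 - 12*s - 1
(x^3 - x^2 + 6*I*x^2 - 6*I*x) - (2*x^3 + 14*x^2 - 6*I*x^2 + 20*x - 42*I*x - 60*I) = -x^3 - 15*x^2 + 12*I*x^2 - 20*x + 36*I*x + 60*I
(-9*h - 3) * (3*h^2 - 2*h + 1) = -27*h^3 + 9*h^2 - 3*h - 3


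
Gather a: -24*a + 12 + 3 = 15 - 24*a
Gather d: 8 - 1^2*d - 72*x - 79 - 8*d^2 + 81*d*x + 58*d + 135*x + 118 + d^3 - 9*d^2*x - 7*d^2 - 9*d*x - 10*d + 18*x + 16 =d^3 + d^2*(-9*x - 15) + d*(72*x + 47) + 81*x + 63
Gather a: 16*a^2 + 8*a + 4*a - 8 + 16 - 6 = 16*a^2 + 12*a + 2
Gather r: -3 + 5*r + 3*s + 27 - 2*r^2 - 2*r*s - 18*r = -2*r^2 + r*(-2*s - 13) + 3*s + 24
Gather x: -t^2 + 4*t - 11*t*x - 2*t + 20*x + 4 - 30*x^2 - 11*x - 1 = -t^2 + 2*t - 30*x^2 + x*(9 - 11*t) + 3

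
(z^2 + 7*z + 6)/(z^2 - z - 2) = (z + 6)/(z - 2)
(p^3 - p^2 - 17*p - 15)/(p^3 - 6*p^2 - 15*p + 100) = (p^2 + 4*p + 3)/(p^2 - p - 20)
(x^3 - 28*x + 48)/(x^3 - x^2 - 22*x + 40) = (x + 6)/(x + 5)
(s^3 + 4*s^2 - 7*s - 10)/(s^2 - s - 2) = s + 5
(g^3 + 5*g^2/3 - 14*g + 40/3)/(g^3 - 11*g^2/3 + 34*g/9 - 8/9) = 3*(g + 5)/(3*g - 1)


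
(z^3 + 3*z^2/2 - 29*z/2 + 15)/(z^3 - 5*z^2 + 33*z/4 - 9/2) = 2*(z + 5)/(2*z - 3)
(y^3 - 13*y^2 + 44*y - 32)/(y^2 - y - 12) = (y^2 - 9*y + 8)/(y + 3)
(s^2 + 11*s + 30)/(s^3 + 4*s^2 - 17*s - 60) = (s + 6)/(s^2 - s - 12)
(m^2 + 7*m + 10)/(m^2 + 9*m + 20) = (m + 2)/(m + 4)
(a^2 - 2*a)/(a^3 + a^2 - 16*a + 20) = a/(a^2 + 3*a - 10)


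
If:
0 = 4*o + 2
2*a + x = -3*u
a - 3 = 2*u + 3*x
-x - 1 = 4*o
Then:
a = 16/7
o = -1/2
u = -13/7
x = 1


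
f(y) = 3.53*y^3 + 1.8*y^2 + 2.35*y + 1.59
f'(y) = 10.59*y^2 + 3.6*y + 2.35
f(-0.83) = -1.14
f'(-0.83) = 6.66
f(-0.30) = 0.95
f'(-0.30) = 2.22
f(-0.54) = 0.29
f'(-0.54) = 3.49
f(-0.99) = -2.40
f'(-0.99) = 9.17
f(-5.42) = -520.32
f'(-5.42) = 293.93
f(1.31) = 15.69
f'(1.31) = 25.24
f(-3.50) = -135.93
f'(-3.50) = 119.48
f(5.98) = 834.89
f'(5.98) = 402.58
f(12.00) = 6388.83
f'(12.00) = 1570.51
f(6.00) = 842.97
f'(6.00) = 405.19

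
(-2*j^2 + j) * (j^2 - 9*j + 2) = -2*j^4 + 19*j^3 - 13*j^2 + 2*j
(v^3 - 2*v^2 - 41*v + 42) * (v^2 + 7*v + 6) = v^5 + 5*v^4 - 49*v^3 - 257*v^2 + 48*v + 252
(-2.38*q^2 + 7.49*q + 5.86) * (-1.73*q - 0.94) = 4.1174*q^3 - 10.7205*q^2 - 17.1784*q - 5.5084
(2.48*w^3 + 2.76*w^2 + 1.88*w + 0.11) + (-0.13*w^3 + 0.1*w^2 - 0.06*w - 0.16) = 2.35*w^3 + 2.86*w^2 + 1.82*w - 0.05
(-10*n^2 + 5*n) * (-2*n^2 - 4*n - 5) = 20*n^4 + 30*n^3 + 30*n^2 - 25*n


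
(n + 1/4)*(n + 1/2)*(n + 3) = n^3 + 15*n^2/4 + 19*n/8 + 3/8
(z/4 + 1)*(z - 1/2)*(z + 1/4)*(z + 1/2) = z^4/4 + 17*z^3/16 + 3*z^2/16 - 17*z/64 - 1/16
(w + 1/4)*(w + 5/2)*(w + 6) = w^3 + 35*w^2/4 + 137*w/8 + 15/4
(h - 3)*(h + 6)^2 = h^3 + 9*h^2 - 108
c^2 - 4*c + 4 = (c - 2)^2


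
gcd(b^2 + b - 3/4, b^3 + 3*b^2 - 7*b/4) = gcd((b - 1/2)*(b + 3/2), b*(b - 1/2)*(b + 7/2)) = b - 1/2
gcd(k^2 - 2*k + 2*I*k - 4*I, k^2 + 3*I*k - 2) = k + 2*I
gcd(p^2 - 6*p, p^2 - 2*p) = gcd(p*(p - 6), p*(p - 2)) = p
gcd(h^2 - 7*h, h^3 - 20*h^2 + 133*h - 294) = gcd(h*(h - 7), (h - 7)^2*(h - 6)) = h - 7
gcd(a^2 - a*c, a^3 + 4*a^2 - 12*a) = a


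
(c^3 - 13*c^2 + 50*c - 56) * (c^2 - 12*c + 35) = c^5 - 25*c^4 + 241*c^3 - 1111*c^2 + 2422*c - 1960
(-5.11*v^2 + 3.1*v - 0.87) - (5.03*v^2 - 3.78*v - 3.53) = -10.14*v^2 + 6.88*v + 2.66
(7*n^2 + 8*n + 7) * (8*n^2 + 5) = 56*n^4 + 64*n^3 + 91*n^2 + 40*n + 35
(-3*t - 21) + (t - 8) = -2*t - 29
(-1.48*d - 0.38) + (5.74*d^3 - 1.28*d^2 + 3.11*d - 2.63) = 5.74*d^3 - 1.28*d^2 + 1.63*d - 3.01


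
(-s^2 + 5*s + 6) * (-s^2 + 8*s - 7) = s^4 - 13*s^3 + 41*s^2 + 13*s - 42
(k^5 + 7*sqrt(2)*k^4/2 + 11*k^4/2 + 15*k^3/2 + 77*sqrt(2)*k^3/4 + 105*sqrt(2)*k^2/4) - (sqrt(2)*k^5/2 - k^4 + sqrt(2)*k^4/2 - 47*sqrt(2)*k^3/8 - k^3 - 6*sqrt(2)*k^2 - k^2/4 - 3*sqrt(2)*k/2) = -sqrt(2)*k^5/2 + k^5 + 3*sqrt(2)*k^4 + 13*k^4/2 + 17*k^3/2 + 201*sqrt(2)*k^3/8 + k^2/4 + 129*sqrt(2)*k^2/4 + 3*sqrt(2)*k/2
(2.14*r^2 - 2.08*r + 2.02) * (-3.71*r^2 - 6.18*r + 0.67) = -7.9394*r^4 - 5.5084*r^3 + 6.794*r^2 - 13.8772*r + 1.3534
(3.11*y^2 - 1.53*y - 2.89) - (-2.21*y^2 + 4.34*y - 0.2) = 5.32*y^2 - 5.87*y - 2.69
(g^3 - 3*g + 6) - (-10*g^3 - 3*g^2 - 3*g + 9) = 11*g^3 + 3*g^2 - 3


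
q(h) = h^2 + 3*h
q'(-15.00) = -27.00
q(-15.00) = 180.00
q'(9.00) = 21.00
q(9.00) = 108.00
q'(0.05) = 3.10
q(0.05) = 0.15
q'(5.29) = 13.58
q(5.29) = 43.85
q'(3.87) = 10.74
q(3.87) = 26.59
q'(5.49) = 13.98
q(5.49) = 46.61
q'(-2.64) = -2.28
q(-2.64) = -0.95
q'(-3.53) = -4.06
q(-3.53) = 1.87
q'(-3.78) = -4.56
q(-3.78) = 2.95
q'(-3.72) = -4.44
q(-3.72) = 2.68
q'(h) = 2*h + 3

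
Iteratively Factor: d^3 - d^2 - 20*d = (d - 5)*(d^2 + 4*d) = d*(d - 5)*(d + 4)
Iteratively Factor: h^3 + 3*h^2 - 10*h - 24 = (h + 2)*(h^2 + h - 12) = (h - 3)*(h + 2)*(h + 4)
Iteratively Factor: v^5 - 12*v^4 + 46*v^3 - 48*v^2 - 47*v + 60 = (v + 1)*(v^4 - 13*v^3 + 59*v^2 - 107*v + 60) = (v - 5)*(v + 1)*(v^3 - 8*v^2 + 19*v - 12) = (v - 5)*(v - 4)*(v + 1)*(v^2 - 4*v + 3) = (v - 5)*(v - 4)*(v - 3)*(v + 1)*(v - 1)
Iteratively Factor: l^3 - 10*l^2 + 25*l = (l - 5)*(l^2 - 5*l) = (l - 5)^2*(l)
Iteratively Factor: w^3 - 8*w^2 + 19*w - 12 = (w - 4)*(w^2 - 4*w + 3) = (w - 4)*(w - 1)*(w - 3)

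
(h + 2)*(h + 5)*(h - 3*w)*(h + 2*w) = h^4 - h^3*w + 7*h^3 - 6*h^2*w^2 - 7*h^2*w + 10*h^2 - 42*h*w^2 - 10*h*w - 60*w^2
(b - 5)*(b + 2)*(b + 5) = b^3 + 2*b^2 - 25*b - 50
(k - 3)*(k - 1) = k^2 - 4*k + 3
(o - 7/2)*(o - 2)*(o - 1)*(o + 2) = o^4 - 9*o^3/2 - o^2/2 + 18*o - 14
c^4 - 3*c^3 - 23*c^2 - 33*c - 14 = (c - 7)*(c + 1)^2*(c + 2)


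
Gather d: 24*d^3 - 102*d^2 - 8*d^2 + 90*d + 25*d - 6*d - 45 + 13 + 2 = 24*d^3 - 110*d^2 + 109*d - 30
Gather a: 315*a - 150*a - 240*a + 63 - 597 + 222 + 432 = 120 - 75*a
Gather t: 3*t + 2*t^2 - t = 2*t^2 + 2*t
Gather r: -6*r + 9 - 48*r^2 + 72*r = -48*r^2 + 66*r + 9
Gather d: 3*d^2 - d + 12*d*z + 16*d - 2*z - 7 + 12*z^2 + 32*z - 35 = 3*d^2 + d*(12*z + 15) + 12*z^2 + 30*z - 42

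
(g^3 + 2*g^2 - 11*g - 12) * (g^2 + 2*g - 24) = g^5 + 4*g^4 - 31*g^3 - 82*g^2 + 240*g + 288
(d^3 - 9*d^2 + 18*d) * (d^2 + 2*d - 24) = d^5 - 7*d^4 - 24*d^3 + 252*d^2 - 432*d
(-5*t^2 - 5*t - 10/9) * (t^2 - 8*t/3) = -5*t^4 + 25*t^3/3 + 110*t^2/9 + 80*t/27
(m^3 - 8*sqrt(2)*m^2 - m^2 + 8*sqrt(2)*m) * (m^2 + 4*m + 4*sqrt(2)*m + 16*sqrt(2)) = m^5 - 4*sqrt(2)*m^4 + 3*m^4 - 68*m^3 - 12*sqrt(2)*m^3 - 192*m^2 + 16*sqrt(2)*m^2 + 256*m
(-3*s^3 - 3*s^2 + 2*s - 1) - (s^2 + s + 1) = -3*s^3 - 4*s^2 + s - 2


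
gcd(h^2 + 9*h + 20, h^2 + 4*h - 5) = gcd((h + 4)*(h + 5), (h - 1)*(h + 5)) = h + 5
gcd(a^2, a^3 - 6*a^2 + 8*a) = a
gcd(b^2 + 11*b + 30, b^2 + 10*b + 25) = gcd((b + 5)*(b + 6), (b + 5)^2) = b + 5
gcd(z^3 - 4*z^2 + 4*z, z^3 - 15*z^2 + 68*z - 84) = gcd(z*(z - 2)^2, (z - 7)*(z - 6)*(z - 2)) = z - 2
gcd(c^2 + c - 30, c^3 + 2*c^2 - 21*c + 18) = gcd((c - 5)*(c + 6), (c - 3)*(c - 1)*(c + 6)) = c + 6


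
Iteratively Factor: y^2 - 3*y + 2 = (y - 2)*(y - 1)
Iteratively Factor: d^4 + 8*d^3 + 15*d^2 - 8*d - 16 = (d + 1)*(d^3 + 7*d^2 + 8*d - 16) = (d + 1)*(d + 4)*(d^2 + 3*d - 4) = (d + 1)*(d + 4)^2*(d - 1)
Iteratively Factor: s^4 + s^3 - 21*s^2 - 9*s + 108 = (s - 3)*(s^3 + 4*s^2 - 9*s - 36) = (s - 3)*(s + 4)*(s^2 - 9) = (s - 3)^2*(s + 4)*(s + 3)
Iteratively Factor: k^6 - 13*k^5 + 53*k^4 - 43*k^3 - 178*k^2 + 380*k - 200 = (k - 5)*(k^5 - 8*k^4 + 13*k^3 + 22*k^2 - 68*k + 40) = (k - 5)*(k + 2)*(k^4 - 10*k^3 + 33*k^2 - 44*k + 20) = (k - 5)*(k - 1)*(k + 2)*(k^3 - 9*k^2 + 24*k - 20) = (k - 5)^2*(k - 1)*(k + 2)*(k^2 - 4*k + 4) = (k - 5)^2*(k - 2)*(k - 1)*(k + 2)*(k - 2)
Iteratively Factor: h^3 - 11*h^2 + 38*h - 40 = (h - 5)*(h^2 - 6*h + 8) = (h - 5)*(h - 4)*(h - 2)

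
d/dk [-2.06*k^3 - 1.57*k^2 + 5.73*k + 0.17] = -6.18*k^2 - 3.14*k + 5.73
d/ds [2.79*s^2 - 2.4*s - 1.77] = 5.58*s - 2.4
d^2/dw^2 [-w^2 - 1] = -2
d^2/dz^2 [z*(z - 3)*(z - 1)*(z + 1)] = 12*z^2 - 18*z - 2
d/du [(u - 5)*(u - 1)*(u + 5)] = 3*u^2 - 2*u - 25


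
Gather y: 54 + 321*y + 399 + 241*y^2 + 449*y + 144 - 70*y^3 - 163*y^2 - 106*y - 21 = -70*y^3 + 78*y^2 + 664*y + 576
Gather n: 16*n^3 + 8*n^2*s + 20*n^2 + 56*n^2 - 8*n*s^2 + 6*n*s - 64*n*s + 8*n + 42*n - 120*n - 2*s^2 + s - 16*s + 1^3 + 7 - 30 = 16*n^3 + n^2*(8*s + 76) + n*(-8*s^2 - 58*s - 70) - 2*s^2 - 15*s - 22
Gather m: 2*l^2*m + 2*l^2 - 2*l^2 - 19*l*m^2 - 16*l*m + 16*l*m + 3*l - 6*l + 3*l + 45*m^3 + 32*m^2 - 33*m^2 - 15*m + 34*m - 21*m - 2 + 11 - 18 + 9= 45*m^3 + m^2*(-19*l - 1) + m*(2*l^2 - 2)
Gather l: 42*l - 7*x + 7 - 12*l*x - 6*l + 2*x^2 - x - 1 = l*(36 - 12*x) + 2*x^2 - 8*x + 6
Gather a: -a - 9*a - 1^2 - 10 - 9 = -10*a - 20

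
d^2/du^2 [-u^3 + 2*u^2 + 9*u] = 4 - 6*u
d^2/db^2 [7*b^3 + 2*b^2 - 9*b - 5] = 42*b + 4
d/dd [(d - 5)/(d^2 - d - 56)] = (d^2 - d - (d - 5)*(2*d - 1) - 56)/(-d^2 + d + 56)^2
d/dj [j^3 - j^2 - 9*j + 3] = 3*j^2 - 2*j - 9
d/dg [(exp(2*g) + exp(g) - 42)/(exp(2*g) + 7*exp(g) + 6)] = 6*(exp(2*g) + 16*exp(g) + 50)*exp(g)/(exp(4*g) + 14*exp(3*g) + 61*exp(2*g) + 84*exp(g) + 36)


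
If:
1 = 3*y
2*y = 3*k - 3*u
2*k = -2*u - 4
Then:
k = -8/9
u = -10/9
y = 1/3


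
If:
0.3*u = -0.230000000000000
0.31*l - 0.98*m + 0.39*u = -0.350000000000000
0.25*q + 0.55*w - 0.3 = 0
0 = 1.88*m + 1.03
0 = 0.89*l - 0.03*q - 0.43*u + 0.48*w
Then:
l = -1.90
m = -0.55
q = -4.42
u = -0.77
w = 2.55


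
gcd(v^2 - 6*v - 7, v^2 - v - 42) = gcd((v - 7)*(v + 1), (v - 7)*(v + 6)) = v - 7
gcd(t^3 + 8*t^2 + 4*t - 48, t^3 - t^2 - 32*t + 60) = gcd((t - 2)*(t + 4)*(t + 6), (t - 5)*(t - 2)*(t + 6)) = t^2 + 4*t - 12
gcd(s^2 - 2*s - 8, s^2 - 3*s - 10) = s + 2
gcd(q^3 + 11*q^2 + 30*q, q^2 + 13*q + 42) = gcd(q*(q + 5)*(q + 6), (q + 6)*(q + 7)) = q + 6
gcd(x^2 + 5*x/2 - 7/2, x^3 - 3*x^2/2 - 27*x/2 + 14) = x^2 + 5*x/2 - 7/2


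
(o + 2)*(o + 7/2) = o^2 + 11*o/2 + 7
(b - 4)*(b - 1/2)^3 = b^4 - 11*b^3/2 + 27*b^2/4 - 25*b/8 + 1/2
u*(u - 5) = u^2 - 5*u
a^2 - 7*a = a*(a - 7)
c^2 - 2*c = c*(c - 2)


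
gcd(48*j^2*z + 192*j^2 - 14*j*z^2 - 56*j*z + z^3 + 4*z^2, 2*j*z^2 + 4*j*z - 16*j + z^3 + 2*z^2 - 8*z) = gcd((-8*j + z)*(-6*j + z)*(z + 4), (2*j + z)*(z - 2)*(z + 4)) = z + 4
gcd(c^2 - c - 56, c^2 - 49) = c + 7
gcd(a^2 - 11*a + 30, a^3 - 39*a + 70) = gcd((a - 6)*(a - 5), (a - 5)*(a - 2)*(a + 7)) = a - 5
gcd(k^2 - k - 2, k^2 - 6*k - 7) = k + 1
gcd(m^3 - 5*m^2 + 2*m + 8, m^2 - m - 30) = 1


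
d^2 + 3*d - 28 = (d - 4)*(d + 7)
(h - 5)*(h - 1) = h^2 - 6*h + 5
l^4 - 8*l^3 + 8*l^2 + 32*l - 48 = (l - 6)*(l - 2)^2*(l + 2)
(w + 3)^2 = w^2 + 6*w + 9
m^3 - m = m*(m - 1)*(m + 1)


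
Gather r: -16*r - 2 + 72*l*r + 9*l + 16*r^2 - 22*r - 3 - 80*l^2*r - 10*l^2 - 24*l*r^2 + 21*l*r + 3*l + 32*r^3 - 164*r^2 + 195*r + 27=-10*l^2 + 12*l + 32*r^3 + r^2*(-24*l - 148) + r*(-80*l^2 + 93*l + 157) + 22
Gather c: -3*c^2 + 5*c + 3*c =-3*c^2 + 8*c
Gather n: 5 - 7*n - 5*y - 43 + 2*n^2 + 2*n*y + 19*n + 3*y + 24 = 2*n^2 + n*(2*y + 12) - 2*y - 14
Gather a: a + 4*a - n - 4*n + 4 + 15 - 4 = 5*a - 5*n + 15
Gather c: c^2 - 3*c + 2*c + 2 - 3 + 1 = c^2 - c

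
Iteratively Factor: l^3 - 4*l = (l)*(l^2 - 4) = l*(l - 2)*(l + 2)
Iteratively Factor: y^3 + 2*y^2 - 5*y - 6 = (y + 1)*(y^2 + y - 6) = (y - 2)*(y + 1)*(y + 3)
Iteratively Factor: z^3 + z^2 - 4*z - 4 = (z - 2)*(z^2 + 3*z + 2) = (z - 2)*(z + 2)*(z + 1)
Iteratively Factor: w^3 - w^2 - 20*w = (w + 4)*(w^2 - 5*w) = (w - 5)*(w + 4)*(w)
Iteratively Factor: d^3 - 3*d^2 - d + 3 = (d - 3)*(d^2 - 1) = (d - 3)*(d - 1)*(d + 1)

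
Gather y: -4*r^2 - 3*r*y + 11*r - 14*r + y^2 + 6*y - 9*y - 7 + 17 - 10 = -4*r^2 - 3*r + y^2 + y*(-3*r - 3)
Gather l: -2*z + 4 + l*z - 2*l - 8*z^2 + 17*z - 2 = l*(z - 2) - 8*z^2 + 15*z + 2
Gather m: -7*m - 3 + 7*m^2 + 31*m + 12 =7*m^2 + 24*m + 9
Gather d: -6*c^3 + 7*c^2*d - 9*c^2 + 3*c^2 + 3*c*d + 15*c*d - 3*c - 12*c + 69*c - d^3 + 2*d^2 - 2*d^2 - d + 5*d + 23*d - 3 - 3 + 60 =-6*c^3 - 6*c^2 + 54*c - d^3 + d*(7*c^2 + 18*c + 27) + 54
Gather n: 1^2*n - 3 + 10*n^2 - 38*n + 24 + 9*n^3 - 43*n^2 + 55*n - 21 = 9*n^3 - 33*n^2 + 18*n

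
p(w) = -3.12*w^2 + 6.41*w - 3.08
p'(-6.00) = 43.85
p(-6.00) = -153.86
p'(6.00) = -31.03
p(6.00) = -76.94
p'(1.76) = -4.57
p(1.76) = -1.46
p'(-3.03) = 25.32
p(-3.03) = -51.15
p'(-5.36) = 39.86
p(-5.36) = -127.07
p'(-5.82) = 42.73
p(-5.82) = -146.07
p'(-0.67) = 10.59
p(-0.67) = -8.78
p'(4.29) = -20.36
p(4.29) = -33.00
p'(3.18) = -13.43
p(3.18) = -14.25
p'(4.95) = -24.48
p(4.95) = -47.80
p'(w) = 6.41 - 6.24*w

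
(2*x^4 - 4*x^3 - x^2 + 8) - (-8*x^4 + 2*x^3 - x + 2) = 10*x^4 - 6*x^3 - x^2 + x + 6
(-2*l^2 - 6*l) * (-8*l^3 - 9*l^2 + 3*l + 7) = 16*l^5 + 66*l^4 + 48*l^3 - 32*l^2 - 42*l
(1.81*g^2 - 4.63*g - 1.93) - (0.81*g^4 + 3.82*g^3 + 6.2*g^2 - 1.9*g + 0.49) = -0.81*g^4 - 3.82*g^3 - 4.39*g^2 - 2.73*g - 2.42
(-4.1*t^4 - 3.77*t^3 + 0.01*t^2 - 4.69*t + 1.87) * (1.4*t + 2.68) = -5.74*t^5 - 16.266*t^4 - 10.0896*t^3 - 6.5392*t^2 - 9.9512*t + 5.0116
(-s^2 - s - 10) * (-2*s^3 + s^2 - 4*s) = 2*s^5 + s^4 + 23*s^3 - 6*s^2 + 40*s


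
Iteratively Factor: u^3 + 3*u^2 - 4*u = (u + 4)*(u^2 - u) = u*(u + 4)*(u - 1)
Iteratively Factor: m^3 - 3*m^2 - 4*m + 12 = (m + 2)*(m^2 - 5*m + 6) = (m - 3)*(m + 2)*(m - 2)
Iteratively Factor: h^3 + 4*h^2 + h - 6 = (h - 1)*(h^2 + 5*h + 6) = (h - 1)*(h + 2)*(h + 3)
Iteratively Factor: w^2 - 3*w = (w - 3)*(w)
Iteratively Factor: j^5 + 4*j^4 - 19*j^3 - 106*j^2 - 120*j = (j)*(j^4 + 4*j^3 - 19*j^2 - 106*j - 120) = j*(j + 2)*(j^3 + 2*j^2 - 23*j - 60) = j*(j + 2)*(j + 4)*(j^2 - 2*j - 15) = j*(j + 2)*(j + 3)*(j + 4)*(j - 5)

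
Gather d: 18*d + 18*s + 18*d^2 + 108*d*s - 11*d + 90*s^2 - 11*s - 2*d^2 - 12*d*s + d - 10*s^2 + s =16*d^2 + d*(96*s + 8) + 80*s^2 + 8*s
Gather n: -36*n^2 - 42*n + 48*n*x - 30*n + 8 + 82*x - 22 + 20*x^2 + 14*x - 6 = -36*n^2 + n*(48*x - 72) + 20*x^2 + 96*x - 20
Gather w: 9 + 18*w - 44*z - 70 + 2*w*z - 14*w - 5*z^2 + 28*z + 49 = w*(2*z + 4) - 5*z^2 - 16*z - 12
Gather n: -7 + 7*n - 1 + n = 8*n - 8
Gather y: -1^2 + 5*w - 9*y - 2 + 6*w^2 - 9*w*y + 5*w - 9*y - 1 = 6*w^2 + 10*w + y*(-9*w - 18) - 4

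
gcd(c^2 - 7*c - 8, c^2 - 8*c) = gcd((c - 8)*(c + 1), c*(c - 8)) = c - 8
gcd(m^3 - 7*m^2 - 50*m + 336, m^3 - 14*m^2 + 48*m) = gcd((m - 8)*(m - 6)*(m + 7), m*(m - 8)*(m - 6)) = m^2 - 14*m + 48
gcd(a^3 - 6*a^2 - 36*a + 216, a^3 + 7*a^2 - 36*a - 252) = a^2 - 36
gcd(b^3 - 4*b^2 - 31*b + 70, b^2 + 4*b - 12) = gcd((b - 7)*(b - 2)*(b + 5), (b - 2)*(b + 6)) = b - 2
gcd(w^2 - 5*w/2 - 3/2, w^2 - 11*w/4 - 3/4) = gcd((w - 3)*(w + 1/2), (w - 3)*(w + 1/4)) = w - 3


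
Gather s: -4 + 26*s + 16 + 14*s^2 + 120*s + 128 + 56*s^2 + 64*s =70*s^2 + 210*s + 140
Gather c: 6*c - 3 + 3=6*c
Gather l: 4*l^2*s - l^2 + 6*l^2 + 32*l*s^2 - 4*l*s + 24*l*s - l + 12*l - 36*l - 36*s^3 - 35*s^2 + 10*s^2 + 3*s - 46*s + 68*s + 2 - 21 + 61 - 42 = l^2*(4*s + 5) + l*(32*s^2 + 20*s - 25) - 36*s^3 - 25*s^2 + 25*s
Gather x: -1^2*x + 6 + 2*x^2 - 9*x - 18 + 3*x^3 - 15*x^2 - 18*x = 3*x^3 - 13*x^2 - 28*x - 12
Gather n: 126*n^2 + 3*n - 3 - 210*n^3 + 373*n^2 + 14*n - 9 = -210*n^3 + 499*n^2 + 17*n - 12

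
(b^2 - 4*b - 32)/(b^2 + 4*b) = (b - 8)/b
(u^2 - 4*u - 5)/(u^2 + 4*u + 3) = (u - 5)/(u + 3)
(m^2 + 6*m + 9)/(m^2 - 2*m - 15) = (m + 3)/(m - 5)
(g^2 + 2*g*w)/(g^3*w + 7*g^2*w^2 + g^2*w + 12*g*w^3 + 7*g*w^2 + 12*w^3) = g*(g + 2*w)/(w*(g^3 + 7*g^2*w + g^2 + 12*g*w^2 + 7*g*w + 12*w^2))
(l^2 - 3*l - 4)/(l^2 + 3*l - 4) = (l^2 - 3*l - 4)/(l^2 + 3*l - 4)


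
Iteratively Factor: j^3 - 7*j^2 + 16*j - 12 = (j - 2)*(j^2 - 5*j + 6) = (j - 3)*(j - 2)*(j - 2)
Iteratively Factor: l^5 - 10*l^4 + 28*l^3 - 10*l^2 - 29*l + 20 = (l - 4)*(l^4 - 6*l^3 + 4*l^2 + 6*l - 5) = (l - 4)*(l + 1)*(l^3 - 7*l^2 + 11*l - 5) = (l - 5)*(l - 4)*(l + 1)*(l^2 - 2*l + 1) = (l - 5)*(l - 4)*(l - 1)*(l + 1)*(l - 1)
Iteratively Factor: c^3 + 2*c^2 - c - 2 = (c + 2)*(c^2 - 1) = (c + 1)*(c + 2)*(c - 1)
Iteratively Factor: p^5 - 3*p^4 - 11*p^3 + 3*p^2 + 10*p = (p + 1)*(p^4 - 4*p^3 - 7*p^2 + 10*p) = (p - 5)*(p + 1)*(p^3 + p^2 - 2*p) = (p - 5)*(p + 1)*(p + 2)*(p^2 - p) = p*(p - 5)*(p + 1)*(p + 2)*(p - 1)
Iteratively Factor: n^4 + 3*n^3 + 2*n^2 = (n + 1)*(n^3 + 2*n^2) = (n + 1)*(n + 2)*(n^2) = n*(n + 1)*(n + 2)*(n)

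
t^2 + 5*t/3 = t*(t + 5/3)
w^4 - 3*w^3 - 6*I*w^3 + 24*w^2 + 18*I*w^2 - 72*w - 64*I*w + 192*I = (w - 3)*(w - 8*I)*(w - 2*I)*(w + 4*I)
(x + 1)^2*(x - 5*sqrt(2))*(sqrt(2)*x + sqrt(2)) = sqrt(2)*x^4 - 10*x^3 + 3*sqrt(2)*x^3 - 30*x^2 + 3*sqrt(2)*x^2 - 30*x + sqrt(2)*x - 10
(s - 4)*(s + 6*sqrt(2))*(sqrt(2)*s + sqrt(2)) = sqrt(2)*s^3 - 3*sqrt(2)*s^2 + 12*s^2 - 36*s - 4*sqrt(2)*s - 48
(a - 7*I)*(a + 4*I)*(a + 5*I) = a^3 + 2*I*a^2 + 43*a + 140*I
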